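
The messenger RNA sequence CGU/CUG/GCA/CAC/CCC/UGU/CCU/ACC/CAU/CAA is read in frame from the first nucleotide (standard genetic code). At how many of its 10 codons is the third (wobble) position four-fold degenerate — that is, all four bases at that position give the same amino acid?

Codon 1 CGU (Arg): third position 4-fold.
Codon 2 CUG (Leu): third position 4-fold.
Codon 3 GCA (Ala): third position 4-fold.
Codon 4 CAC (His): third position 2-fold.
Codon 5 CCC (Pro): third position 4-fold.
Codon 6 UGU (Cys): third position 2-fold.
Codon 7 CCU (Pro): third position 4-fold.
Codon 8 ACC (Thr): third position 4-fold.
Codon 9 CAU (His): third position 2-fold.
Codon 10 CAA (Gln): third position 2-fold.
Four-fold degenerate third positions: 6.

6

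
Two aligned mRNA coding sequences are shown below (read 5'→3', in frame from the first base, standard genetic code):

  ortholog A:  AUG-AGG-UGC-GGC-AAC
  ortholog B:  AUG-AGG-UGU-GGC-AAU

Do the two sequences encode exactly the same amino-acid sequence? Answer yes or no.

yes

Codon 1: AUG Met / AUG Met — identical.
Codon 2: AGG Arg / AGG Arg — identical.
Codon 3: UGC Cys / UGU Cys — synonymous.
Codon 4: GGC Gly / GGC Gly — identical.
Codon 5: AAC Asn / AAU Asn — synonymous.
Nonsynonymous differences: 0 → same protein.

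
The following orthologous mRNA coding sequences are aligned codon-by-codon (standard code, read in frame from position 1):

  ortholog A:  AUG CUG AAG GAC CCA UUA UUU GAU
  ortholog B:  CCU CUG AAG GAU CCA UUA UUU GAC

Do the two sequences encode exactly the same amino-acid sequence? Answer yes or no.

Codon 1: AUG Met / CCU Pro — nonsynonymous.
Codon 2: CUG Leu / CUG Leu — identical.
Codon 3: AAG Lys / AAG Lys — identical.
Codon 4: GAC Asp / GAU Asp — synonymous.
Codon 5: CCA Pro / CCA Pro — identical.
Codon 6: UUA Leu / UUA Leu — identical.
Codon 7: UUU Phe / UUU Phe — identical.
Codon 8: GAU Asp / GAC Asp — synonymous.
Nonsynonymous differences: 1 → different protein.

no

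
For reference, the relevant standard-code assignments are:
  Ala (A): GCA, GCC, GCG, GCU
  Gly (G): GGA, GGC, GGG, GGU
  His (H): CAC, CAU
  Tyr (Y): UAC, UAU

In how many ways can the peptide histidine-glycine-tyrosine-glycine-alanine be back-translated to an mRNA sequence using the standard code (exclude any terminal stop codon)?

His: 2 codons.
Gly: 4 codons.
Tyr: 2 codons.
Gly: 4 codons.
Ala: 4 codons.
2 × 4 × 2 × 4 × 4 = 256.

256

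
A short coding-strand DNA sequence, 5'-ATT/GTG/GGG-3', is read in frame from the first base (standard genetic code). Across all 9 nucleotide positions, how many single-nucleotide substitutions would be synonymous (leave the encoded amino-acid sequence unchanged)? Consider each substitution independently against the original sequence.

8

Codon 1 (ATT, Ile): 2 synonymous substitutions.
Codon 2 (GTG, Val): 3 synonymous substitutions.
Codon 3 (GGG, Gly): 3 synonymous substitutions.
Total: 2 + 3 + 3 = 8.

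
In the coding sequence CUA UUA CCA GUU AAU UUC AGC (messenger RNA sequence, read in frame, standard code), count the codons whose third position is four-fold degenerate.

3

Codon 1 CUA (Leu): third position 4-fold.
Codon 2 UUA (Leu): third position 2-fold.
Codon 3 CCA (Pro): third position 4-fold.
Codon 4 GUU (Val): third position 4-fold.
Codon 5 AAU (Asn): third position 2-fold.
Codon 6 UUC (Phe): third position 2-fold.
Codon 7 AGC (Ser): third position 2-fold.
Four-fold degenerate third positions: 3.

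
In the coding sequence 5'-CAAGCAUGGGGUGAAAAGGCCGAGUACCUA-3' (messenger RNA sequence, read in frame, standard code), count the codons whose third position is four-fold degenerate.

4

Codon 1 CAA (Gln): third position 2-fold.
Codon 2 GCA (Ala): third position 4-fold.
Codon 3 UGG (Trp): third position 1-fold.
Codon 4 GGU (Gly): third position 4-fold.
Codon 5 GAA (Glu): third position 2-fold.
Codon 6 AAG (Lys): third position 2-fold.
Codon 7 GCC (Ala): third position 4-fold.
Codon 8 GAG (Glu): third position 2-fold.
Codon 9 UAC (Tyr): third position 2-fold.
Codon 10 CUA (Leu): third position 4-fold.
Four-fold degenerate third positions: 4.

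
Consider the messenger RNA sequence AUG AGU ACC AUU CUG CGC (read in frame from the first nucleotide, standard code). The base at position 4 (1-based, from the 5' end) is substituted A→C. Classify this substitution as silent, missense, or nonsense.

Position 4 falls in codon 2: AGU → Ser.
After the substitution the codon is CGU → Arg.
Ser ≠ Arg, so this is a missense mutation.

missense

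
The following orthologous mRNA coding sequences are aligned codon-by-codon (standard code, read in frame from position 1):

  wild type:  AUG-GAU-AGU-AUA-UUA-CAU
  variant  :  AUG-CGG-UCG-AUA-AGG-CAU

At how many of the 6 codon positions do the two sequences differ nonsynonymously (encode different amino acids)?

Codon 1: AUG Met / AUG Met — identical.
Codon 2: GAU Asp / CGG Arg — nonsynonymous.
Codon 3: AGU Ser / UCG Ser — synonymous.
Codon 4: AUA Ile / AUA Ile — identical.
Codon 5: UUA Leu / AGG Arg — nonsynonymous.
Codon 6: CAU His / CAU His — identical.
Nonsynonymous differences: 2.

2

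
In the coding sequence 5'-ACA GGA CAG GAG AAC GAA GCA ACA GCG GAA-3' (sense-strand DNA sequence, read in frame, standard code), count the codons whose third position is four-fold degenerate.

5

Codon 1 ACA (Thr): third position 4-fold.
Codon 2 GGA (Gly): third position 4-fold.
Codon 3 CAG (Gln): third position 2-fold.
Codon 4 GAG (Glu): third position 2-fold.
Codon 5 AAC (Asn): third position 2-fold.
Codon 6 GAA (Glu): third position 2-fold.
Codon 7 GCA (Ala): third position 4-fold.
Codon 8 ACA (Thr): third position 4-fold.
Codon 9 GCG (Ala): third position 4-fold.
Codon 10 GAA (Glu): third position 2-fold.
Four-fold degenerate third positions: 5.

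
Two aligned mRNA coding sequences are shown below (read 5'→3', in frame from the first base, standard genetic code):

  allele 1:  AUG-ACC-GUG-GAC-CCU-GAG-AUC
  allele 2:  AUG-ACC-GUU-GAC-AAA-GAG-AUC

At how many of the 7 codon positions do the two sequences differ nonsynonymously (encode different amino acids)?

Codon 1: AUG Met / AUG Met — identical.
Codon 2: ACC Thr / ACC Thr — identical.
Codon 3: GUG Val / GUU Val — synonymous.
Codon 4: GAC Asp / GAC Asp — identical.
Codon 5: CCU Pro / AAA Lys — nonsynonymous.
Codon 6: GAG Glu / GAG Glu — identical.
Codon 7: AUC Ile / AUC Ile — identical.
Nonsynonymous differences: 1.

1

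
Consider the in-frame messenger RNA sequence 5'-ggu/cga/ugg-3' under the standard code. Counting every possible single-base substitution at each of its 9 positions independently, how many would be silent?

7

Codon 1 (GGU, Gly): 3 synonymous substitutions.
Codon 2 (CGA, Arg): 4 synonymous substitutions.
Codon 3 (UGG, Trp): 0 synonymous substitutions.
Total: 3 + 4 + 0 = 7.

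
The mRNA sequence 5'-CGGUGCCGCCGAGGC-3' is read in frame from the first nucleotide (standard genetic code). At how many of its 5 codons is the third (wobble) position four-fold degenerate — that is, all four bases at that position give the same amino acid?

4

Codon 1 CGG (Arg): third position 4-fold.
Codon 2 UGC (Cys): third position 2-fold.
Codon 3 CGC (Arg): third position 4-fold.
Codon 4 CGA (Arg): third position 4-fold.
Codon 5 GGC (Gly): third position 4-fold.
Four-fold degenerate third positions: 4.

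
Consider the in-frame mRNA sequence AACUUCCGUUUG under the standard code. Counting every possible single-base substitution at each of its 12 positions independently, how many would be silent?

7

Codon 1 (AAC, Asn): 1 synonymous substitution.
Codon 2 (UUC, Phe): 1 synonymous substitution.
Codon 3 (CGU, Arg): 3 synonymous substitutions.
Codon 4 (UUG, Leu): 2 synonymous substitutions.
Total: 1 + 1 + 3 + 2 = 7.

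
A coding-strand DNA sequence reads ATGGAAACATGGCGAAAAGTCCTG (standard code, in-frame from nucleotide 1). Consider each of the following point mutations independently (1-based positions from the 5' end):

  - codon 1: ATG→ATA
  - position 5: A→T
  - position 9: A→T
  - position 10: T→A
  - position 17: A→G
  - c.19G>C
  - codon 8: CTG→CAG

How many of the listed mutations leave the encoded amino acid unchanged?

1

Codon 1: ATG (Met) → ATA (Ile) — missense.
Codon 2: GAA (Glu) → GTA (Val) — missense.
Codon 3: ACA (Thr) → ACT (Thr) — synonymous.
Codon 4: TGG (Trp) → AGG (Arg) — missense.
Codon 6: AAA (Lys) → AGA (Arg) — missense.
Codon 7: GTC (Val) → CTC (Leu) — missense.
Codon 8: CTG (Leu) → CAG (Gln) — missense.
Synonymous: 1 of 7.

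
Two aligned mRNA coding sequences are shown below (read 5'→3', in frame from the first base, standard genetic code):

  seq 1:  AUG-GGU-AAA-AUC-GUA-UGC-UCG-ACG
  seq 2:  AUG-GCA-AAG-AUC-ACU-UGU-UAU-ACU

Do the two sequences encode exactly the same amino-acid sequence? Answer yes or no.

no

Codon 1: AUG Met / AUG Met — identical.
Codon 2: GGU Gly / GCA Ala — nonsynonymous.
Codon 3: AAA Lys / AAG Lys — synonymous.
Codon 4: AUC Ile / AUC Ile — identical.
Codon 5: GUA Val / ACU Thr — nonsynonymous.
Codon 6: UGC Cys / UGU Cys — synonymous.
Codon 7: UCG Ser / UAU Tyr — nonsynonymous.
Codon 8: ACG Thr / ACU Thr — synonymous.
Nonsynonymous differences: 3 → different protein.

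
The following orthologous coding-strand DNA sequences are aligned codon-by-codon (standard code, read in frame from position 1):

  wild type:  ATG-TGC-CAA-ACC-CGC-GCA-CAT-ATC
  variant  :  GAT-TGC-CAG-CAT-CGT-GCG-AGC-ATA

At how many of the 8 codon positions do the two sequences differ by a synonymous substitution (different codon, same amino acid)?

Codon 1: ATG Met / GAT Asp — nonsynonymous.
Codon 2: TGC Cys / TGC Cys — identical.
Codon 3: CAA Gln / CAG Gln — synonymous.
Codon 4: ACC Thr / CAT His — nonsynonymous.
Codon 5: CGC Arg / CGT Arg — synonymous.
Codon 6: GCA Ala / GCG Ala — synonymous.
Codon 7: CAT His / AGC Ser — nonsynonymous.
Codon 8: ATC Ile / ATA Ile — synonymous.
Synonymous differences: 4.

4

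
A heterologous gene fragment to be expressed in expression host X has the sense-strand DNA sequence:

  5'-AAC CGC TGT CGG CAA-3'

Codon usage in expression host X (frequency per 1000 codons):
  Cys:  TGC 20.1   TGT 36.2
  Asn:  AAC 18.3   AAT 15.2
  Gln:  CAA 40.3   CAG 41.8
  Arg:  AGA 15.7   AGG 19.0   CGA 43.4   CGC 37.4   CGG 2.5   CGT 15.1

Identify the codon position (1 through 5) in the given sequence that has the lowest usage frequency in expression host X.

4

Codon 1 AAC (Asn): 18.3 per 1000.
Codon 2 CGC (Arg): 37.4 per 1000.
Codon 3 TGT (Cys): 36.2 per 1000.
Codon 4 CGG (Arg): 2.5 per 1000.
Codon 5 CAA (Gln): 40.3 per 1000.
Lowest frequency is 2.5 at codon 4.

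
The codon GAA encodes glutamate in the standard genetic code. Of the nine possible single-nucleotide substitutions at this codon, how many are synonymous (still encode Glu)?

1

Position 1: none → 0 synonymous.
Position 2: none → 0 synonymous.
Position 3: GAG → 1 synonymous.
Total: 0 + 0 + 1 = 1.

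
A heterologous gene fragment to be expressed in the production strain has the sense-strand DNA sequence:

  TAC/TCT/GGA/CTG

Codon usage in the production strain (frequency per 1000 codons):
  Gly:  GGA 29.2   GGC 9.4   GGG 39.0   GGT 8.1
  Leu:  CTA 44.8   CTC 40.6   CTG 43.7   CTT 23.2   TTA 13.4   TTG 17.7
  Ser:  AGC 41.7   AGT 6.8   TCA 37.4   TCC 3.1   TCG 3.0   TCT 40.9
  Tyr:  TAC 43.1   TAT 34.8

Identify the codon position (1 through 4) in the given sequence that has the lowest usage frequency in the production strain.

Codon 1 TAC (Tyr): 43.1 per 1000.
Codon 2 TCT (Ser): 40.9 per 1000.
Codon 3 GGA (Gly): 29.2 per 1000.
Codon 4 CTG (Leu): 43.7 per 1000.
Lowest frequency is 29.2 at codon 3.

3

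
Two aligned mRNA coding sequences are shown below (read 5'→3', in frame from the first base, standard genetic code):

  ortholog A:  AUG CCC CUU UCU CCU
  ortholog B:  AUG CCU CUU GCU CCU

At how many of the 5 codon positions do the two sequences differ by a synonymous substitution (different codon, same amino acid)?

Codon 1: AUG Met / AUG Met — identical.
Codon 2: CCC Pro / CCU Pro — synonymous.
Codon 3: CUU Leu / CUU Leu — identical.
Codon 4: UCU Ser / GCU Ala — nonsynonymous.
Codon 5: CCU Pro / CCU Pro — identical.
Synonymous differences: 1.

1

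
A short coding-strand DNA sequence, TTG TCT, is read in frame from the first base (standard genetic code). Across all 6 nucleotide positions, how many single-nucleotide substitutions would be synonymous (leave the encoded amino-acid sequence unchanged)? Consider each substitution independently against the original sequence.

Codon 1 (TTG, Leu): 2 synonymous substitutions.
Codon 2 (TCT, Ser): 3 synonymous substitutions.
Total: 2 + 3 = 5.

5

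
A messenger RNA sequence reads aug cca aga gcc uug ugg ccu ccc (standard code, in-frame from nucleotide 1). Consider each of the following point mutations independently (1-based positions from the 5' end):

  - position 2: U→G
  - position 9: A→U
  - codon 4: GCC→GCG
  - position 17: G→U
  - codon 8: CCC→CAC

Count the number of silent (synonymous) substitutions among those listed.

Codon 1: AUG (Met) → AGG (Arg) — missense.
Codon 3: AGA (Arg) → AGU (Ser) — missense.
Codon 4: GCC (Ala) → GCG (Ala) — synonymous.
Codon 6: UGG (Trp) → UUG (Leu) — missense.
Codon 8: CCC (Pro) → CAC (His) — missense.
Synonymous: 1 of 5.

1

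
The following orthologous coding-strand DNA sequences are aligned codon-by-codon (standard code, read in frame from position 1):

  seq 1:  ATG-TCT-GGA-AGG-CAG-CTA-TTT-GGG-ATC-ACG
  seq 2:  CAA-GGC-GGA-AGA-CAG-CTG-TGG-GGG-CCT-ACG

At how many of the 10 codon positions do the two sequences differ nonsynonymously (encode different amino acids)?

Codon 1: ATG Met / CAA Gln — nonsynonymous.
Codon 2: TCT Ser / GGC Gly — nonsynonymous.
Codon 3: GGA Gly / GGA Gly — identical.
Codon 4: AGG Arg / AGA Arg — synonymous.
Codon 5: CAG Gln / CAG Gln — identical.
Codon 6: CTA Leu / CTG Leu — synonymous.
Codon 7: TTT Phe / TGG Trp — nonsynonymous.
Codon 8: GGG Gly / GGG Gly — identical.
Codon 9: ATC Ile / CCT Pro — nonsynonymous.
Codon 10: ACG Thr / ACG Thr — identical.
Nonsynonymous differences: 4.

4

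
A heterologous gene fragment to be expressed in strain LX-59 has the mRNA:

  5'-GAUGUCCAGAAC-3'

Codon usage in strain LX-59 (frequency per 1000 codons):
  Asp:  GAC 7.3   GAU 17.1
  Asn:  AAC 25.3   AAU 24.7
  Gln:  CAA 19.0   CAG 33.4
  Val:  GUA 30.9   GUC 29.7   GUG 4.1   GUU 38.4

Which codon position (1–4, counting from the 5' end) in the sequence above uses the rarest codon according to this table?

Codon 1 GAU (Asp): 17.1 per 1000.
Codon 2 GUC (Val): 29.7 per 1000.
Codon 3 CAG (Gln): 33.4 per 1000.
Codon 4 AAC (Asn): 25.3 per 1000.
Lowest frequency is 17.1 at codon 1.

1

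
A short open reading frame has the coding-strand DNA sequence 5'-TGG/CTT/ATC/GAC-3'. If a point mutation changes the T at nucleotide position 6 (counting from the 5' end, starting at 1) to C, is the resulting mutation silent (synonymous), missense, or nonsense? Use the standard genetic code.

Position 6 falls in codon 2: CTT → Leu.
After the substitution the codon is CTC → Leu.
Both encode Leu, so the change is synonymous.

silent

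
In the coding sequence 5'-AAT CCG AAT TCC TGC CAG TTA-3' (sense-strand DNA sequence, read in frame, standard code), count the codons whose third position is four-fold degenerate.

Codon 1 AAT (Asn): third position 2-fold.
Codon 2 CCG (Pro): third position 4-fold.
Codon 3 AAT (Asn): third position 2-fold.
Codon 4 TCC (Ser): third position 4-fold.
Codon 5 TGC (Cys): third position 2-fold.
Codon 6 CAG (Gln): third position 2-fold.
Codon 7 TTA (Leu): third position 2-fold.
Four-fold degenerate third positions: 2.

2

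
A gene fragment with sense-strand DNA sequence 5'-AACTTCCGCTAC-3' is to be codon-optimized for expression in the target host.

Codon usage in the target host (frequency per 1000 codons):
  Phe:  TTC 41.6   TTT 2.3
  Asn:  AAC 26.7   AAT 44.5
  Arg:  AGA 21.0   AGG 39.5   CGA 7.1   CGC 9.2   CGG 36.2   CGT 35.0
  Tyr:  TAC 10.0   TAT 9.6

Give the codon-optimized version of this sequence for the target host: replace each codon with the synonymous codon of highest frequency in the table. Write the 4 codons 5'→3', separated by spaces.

Codon 1 (Asn): best is AAT at 44.5.
Codon 2 (Phe): best is TTC at 41.6.
Codon 3 (Arg): best is AGG at 39.5.
Codon 4 (Tyr): best is TAC at 10.0.

AAT TTC AGG TAC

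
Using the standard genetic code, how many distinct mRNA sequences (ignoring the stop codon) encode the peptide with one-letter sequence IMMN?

Ile: 3 codons.
Met: 1 codon.
Met: 1 codon.
Asn: 2 codons.
3 × 1 × 1 × 2 = 6.

6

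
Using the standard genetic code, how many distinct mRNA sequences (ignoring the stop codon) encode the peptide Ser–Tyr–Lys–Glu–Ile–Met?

Ser: 6 codons.
Tyr: 2 codons.
Lys: 2 codons.
Glu: 2 codons.
Ile: 3 codons.
Met: 1 codon.
6 × 2 × 2 × 2 × 3 × 1 = 144.

144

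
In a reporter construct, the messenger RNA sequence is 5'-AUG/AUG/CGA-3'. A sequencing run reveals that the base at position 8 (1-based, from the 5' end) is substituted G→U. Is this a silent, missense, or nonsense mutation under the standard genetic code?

missense

Position 8 falls in codon 3: CGA → Arg.
After the substitution the codon is CUA → Leu.
Arg ≠ Leu, so this is a missense mutation.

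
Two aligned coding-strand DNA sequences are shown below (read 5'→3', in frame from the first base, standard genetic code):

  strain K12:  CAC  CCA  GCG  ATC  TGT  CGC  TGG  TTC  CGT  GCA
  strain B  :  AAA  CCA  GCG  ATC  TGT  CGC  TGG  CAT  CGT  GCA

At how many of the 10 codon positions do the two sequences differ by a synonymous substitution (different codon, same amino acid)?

0

Codon 1: CAC His / AAA Lys — nonsynonymous.
Codon 2: CCA Pro / CCA Pro — identical.
Codon 3: GCG Ala / GCG Ala — identical.
Codon 4: ATC Ile / ATC Ile — identical.
Codon 5: TGT Cys / TGT Cys — identical.
Codon 6: CGC Arg / CGC Arg — identical.
Codon 7: TGG Trp / TGG Trp — identical.
Codon 8: TTC Phe / CAT His — nonsynonymous.
Codon 9: CGT Arg / CGT Arg — identical.
Codon 10: GCA Ala / GCA Ala — identical.
Synonymous differences: 0.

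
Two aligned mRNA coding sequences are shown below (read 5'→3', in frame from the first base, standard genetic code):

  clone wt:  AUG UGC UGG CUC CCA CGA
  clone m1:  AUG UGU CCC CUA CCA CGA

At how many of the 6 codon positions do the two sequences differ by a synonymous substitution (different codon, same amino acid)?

2

Codon 1: AUG Met / AUG Met — identical.
Codon 2: UGC Cys / UGU Cys — synonymous.
Codon 3: UGG Trp / CCC Pro — nonsynonymous.
Codon 4: CUC Leu / CUA Leu — synonymous.
Codon 5: CCA Pro / CCA Pro — identical.
Codon 6: CGA Arg / CGA Arg — identical.
Synonymous differences: 2.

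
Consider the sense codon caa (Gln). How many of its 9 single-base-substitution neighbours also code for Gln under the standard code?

1

Position 1: none → 0 synonymous.
Position 2: none → 0 synonymous.
Position 3: CAG → 1 synonymous.
Total: 0 + 0 + 1 = 1.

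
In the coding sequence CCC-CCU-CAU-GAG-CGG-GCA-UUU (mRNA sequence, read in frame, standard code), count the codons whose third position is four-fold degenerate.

4

Codon 1 CCC (Pro): third position 4-fold.
Codon 2 CCU (Pro): third position 4-fold.
Codon 3 CAU (His): third position 2-fold.
Codon 4 GAG (Glu): third position 2-fold.
Codon 5 CGG (Arg): third position 4-fold.
Codon 6 GCA (Ala): third position 4-fold.
Codon 7 UUU (Phe): third position 2-fold.
Four-fold degenerate third positions: 4.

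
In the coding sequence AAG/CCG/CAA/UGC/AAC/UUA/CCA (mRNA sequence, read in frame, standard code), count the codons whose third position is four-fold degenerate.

2

Codon 1 AAG (Lys): third position 2-fold.
Codon 2 CCG (Pro): third position 4-fold.
Codon 3 CAA (Gln): third position 2-fold.
Codon 4 UGC (Cys): third position 2-fold.
Codon 5 AAC (Asn): third position 2-fold.
Codon 6 UUA (Leu): third position 2-fold.
Codon 7 CCA (Pro): third position 4-fold.
Four-fold degenerate third positions: 2.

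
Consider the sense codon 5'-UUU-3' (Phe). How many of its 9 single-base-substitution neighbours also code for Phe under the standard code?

Position 1: none → 0 synonymous.
Position 2: none → 0 synonymous.
Position 3: UUC → 1 synonymous.
Total: 0 + 0 + 1 = 1.

1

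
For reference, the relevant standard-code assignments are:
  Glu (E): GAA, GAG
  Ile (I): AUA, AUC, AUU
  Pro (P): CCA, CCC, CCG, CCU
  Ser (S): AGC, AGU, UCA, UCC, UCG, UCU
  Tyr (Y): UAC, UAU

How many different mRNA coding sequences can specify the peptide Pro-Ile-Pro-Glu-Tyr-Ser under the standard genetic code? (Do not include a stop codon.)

Pro: 4 codons.
Ile: 3 codons.
Pro: 4 codons.
Glu: 2 codons.
Tyr: 2 codons.
Ser: 6 codons.
4 × 3 × 4 × 2 × 2 × 6 = 1152.

1152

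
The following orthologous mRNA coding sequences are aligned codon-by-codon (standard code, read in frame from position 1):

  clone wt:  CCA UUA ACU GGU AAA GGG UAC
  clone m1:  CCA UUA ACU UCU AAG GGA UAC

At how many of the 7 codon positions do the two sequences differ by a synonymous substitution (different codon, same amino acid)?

Codon 1: CCA Pro / CCA Pro — identical.
Codon 2: UUA Leu / UUA Leu — identical.
Codon 3: ACU Thr / ACU Thr — identical.
Codon 4: GGU Gly / UCU Ser — nonsynonymous.
Codon 5: AAA Lys / AAG Lys — synonymous.
Codon 6: GGG Gly / GGA Gly — synonymous.
Codon 7: UAC Tyr / UAC Tyr — identical.
Synonymous differences: 2.

2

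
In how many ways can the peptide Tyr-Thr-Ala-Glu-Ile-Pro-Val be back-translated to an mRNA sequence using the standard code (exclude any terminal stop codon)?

3072

Tyr: 2 codons.
Thr: 4 codons.
Ala: 4 codons.
Glu: 2 codons.
Ile: 3 codons.
Pro: 4 codons.
Val: 4 codons.
2 × 4 × 4 × 2 × 3 × 4 × 4 = 3072.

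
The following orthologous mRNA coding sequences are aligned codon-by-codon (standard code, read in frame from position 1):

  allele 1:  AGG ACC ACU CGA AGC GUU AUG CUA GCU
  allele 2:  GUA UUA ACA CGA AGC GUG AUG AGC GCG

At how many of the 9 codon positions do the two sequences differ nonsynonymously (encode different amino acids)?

Codon 1: AGG Arg / GUA Val — nonsynonymous.
Codon 2: ACC Thr / UUA Leu — nonsynonymous.
Codon 3: ACU Thr / ACA Thr — synonymous.
Codon 4: CGA Arg / CGA Arg — identical.
Codon 5: AGC Ser / AGC Ser — identical.
Codon 6: GUU Val / GUG Val — synonymous.
Codon 7: AUG Met / AUG Met — identical.
Codon 8: CUA Leu / AGC Ser — nonsynonymous.
Codon 9: GCU Ala / GCG Ala — synonymous.
Nonsynonymous differences: 3.

3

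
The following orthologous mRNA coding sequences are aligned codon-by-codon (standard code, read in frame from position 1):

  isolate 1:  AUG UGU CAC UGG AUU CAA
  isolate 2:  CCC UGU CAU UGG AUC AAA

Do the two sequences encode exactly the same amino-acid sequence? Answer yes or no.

Codon 1: AUG Met / CCC Pro — nonsynonymous.
Codon 2: UGU Cys / UGU Cys — identical.
Codon 3: CAC His / CAU His — synonymous.
Codon 4: UGG Trp / UGG Trp — identical.
Codon 5: AUU Ile / AUC Ile — synonymous.
Codon 6: CAA Gln / AAA Lys — nonsynonymous.
Nonsynonymous differences: 2 → different protein.

no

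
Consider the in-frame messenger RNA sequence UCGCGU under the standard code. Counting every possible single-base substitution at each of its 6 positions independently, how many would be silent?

Codon 1 (UCG, Ser): 3 synonymous substitutions.
Codon 2 (CGU, Arg): 3 synonymous substitutions.
Total: 3 + 3 = 6.

6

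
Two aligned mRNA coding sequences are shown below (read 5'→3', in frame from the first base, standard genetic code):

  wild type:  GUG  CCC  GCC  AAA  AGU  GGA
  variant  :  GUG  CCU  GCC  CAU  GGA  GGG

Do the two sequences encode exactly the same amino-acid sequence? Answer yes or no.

Codon 1: GUG Val / GUG Val — identical.
Codon 2: CCC Pro / CCU Pro — synonymous.
Codon 3: GCC Ala / GCC Ala — identical.
Codon 4: AAA Lys / CAU His — nonsynonymous.
Codon 5: AGU Ser / GGA Gly — nonsynonymous.
Codon 6: GGA Gly / GGG Gly — synonymous.
Nonsynonymous differences: 2 → different protein.

no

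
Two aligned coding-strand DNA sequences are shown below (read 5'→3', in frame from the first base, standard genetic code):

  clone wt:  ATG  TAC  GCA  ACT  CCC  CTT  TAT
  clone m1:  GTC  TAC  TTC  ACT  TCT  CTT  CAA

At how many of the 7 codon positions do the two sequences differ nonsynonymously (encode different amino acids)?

Codon 1: ATG Met / GTC Val — nonsynonymous.
Codon 2: TAC Tyr / TAC Tyr — identical.
Codon 3: GCA Ala / TTC Phe — nonsynonymous.
Codon 4: ACT Thr / ACT Thr — identical.
Codon 5: CCC Pro / TCT Ser — nonsynonymous.
Codon 6: CTT Leu / CTT Leu — identical.
Codon 7: TAT Tyr / CAA Gln — nonsynonymous.
Nonsynonymous differences: 4.

4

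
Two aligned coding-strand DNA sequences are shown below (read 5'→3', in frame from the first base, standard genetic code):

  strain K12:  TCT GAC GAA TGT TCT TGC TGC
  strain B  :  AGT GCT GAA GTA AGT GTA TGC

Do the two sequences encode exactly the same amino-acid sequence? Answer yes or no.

no

Codon 1: TCT Ser / AGT Ser — synonymous.
Codon 2: GAC Asp / GCT Ala — nonsynonymous.
Codon 3: GAA Glu / GAA Glu — identical.
Codon 4: TGT Cys / GTA Val — nonsynonymous.
Codon 5: TCT Ser / AGT Ser — synonymous.
Codon 6: TGC Cys / GTA Val — nonsynonymous.
Codon 7: TGC Cys / TGC Cys — identical.
Nonsynonymous differences: 3 → different protein.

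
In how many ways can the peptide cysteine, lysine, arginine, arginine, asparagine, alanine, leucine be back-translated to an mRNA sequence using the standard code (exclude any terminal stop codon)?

Cys: 2 codons.
Lys: 2 codons.
Arg: 6 codons.
Arg: 6 codons.
Asn: 2 codons.
Ala: 4 codons.
Leu: 6 codons.
2 × 2 × 6 × 6 × 2 × 4 × 6 = 6912.

6912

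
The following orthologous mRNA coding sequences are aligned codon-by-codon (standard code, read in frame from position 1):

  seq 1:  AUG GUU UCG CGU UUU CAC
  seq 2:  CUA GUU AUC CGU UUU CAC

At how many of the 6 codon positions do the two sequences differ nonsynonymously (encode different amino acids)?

Codon 1: AUG Met / CUA Leu — nonsynonymous.
Codon 2: GUU Val / GUU Val — identical.
Codon 3: UCG Ser / AUC Ile — nonsynonymous.
Codon 4: CGU Arg / CGU Arg — identical.
Codon 5: UUU Phe / UUU Phe — identical.
Codon 6: CAC His / CAC His — identical.
Nonsynonymous differences: 2.

2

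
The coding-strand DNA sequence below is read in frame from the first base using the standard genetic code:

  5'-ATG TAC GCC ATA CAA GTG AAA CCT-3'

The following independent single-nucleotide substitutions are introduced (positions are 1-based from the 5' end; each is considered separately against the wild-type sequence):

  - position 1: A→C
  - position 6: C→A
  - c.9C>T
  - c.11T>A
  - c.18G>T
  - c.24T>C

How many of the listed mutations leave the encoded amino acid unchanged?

Codon 1: ATG (Met) → CTG (Leu) — missense.
Codon 2: TAC (Tyr) → TAA (Stop) — nonsense.
Codon 3: GCC (Ala) → GCT (Ala) — synonymous.
Codon 4: ATA (Ile) → AAA (Lys) — missense.
Codon 6: GTG (Val) → GTT (Val) — synonymous.
Codon 8: CCT (Pro) → CCC (Pro) — synonymous.
Synonymous: 3 of 6.

3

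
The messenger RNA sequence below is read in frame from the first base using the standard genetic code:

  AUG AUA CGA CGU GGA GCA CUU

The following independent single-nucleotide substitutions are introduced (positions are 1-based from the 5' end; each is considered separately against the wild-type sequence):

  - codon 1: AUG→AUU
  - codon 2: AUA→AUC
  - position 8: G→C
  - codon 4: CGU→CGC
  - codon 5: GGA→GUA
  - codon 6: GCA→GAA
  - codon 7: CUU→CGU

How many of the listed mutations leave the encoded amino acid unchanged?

Codon 1: AUG (Met) → AUU (Ile) — missense.
Codon 2: AUA (Ile) → AUC (Ile) — synonymous.
Codon 3: CGA (Arg) → CCA (Pro) — missense.
Codon 4: CGU (Arg) → CGC (Arg) — synonymous.
Codon 5: GGA (Gly) → GUA (Val) — missense.
Codon 6: GCA (Ala) → GAA (Glu) — missense.
Codon 7: CUU (Leu) → CGU (Arg) — missense.
Synonymous: 2 of 7.

2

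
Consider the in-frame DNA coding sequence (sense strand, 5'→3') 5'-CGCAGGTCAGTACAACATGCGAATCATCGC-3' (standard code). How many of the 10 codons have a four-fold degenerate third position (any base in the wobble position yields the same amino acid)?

Codon 1 CGC (Arg): third position 4-fold.
Codon 2 AGG (Arg): third position 2-fold.
Codon 3 TCA (Ser): third position 4-fold.
Codon 4 GTA (Val): third position 4-fold.
Codon 5 CAA (Gln): third position 2-fold.
Codon 6 CAT (His): third position 2-fold.
Codon 7 GCG (Ala): third position 4-fold.
Codon 8 AAT (Asn): third position 2-fold.
Codon 9 CAT (His): third position 2-fold.
Codon 10 CGC (Arg): third position 4-fold.
Four-fold degenerate third positions: 5.

5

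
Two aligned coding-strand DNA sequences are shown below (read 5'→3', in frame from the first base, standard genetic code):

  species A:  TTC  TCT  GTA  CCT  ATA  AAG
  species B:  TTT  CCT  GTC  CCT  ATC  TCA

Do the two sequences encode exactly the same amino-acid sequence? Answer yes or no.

Codon 1: TTC Phe / TTT Phe — synonymous.
Codon 2: TCT Ser / CCT Pro — nonsynonymous.
Codon 3: GTA Val / GTC Val — synonymous.
Codon 4: CCT Pro / CCT Pro — identical.
Codon 5: ATA Ile / ATC Ile — synonymous.
Codon 6: AAG Lys / TCA Ser — nonsynonymous.
Nonsynonymous differences: 2 → different protein.

no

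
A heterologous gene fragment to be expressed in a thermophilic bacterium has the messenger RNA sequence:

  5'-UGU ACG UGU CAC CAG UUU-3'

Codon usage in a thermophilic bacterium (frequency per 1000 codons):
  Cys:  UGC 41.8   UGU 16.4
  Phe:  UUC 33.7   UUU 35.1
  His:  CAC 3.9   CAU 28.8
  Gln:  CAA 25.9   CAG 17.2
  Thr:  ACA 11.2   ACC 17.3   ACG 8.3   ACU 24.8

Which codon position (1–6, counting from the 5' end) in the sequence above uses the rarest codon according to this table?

4

Codon 1 UGU (Cys): 16.4 per 1000.
Codon 2 ACG (Thr): 8.3 per 1000.
Codon 3 UGU (Cys): 16.4 per 1000.
Codon 4 CAC (His): 3.9 per 1000.
Codon 5 CAG (Gln): 17.2 per 1000.
Codon 6 UUU (Phe): 35.1 per 1000.
Lowest frequency is 3.9 at codon 4.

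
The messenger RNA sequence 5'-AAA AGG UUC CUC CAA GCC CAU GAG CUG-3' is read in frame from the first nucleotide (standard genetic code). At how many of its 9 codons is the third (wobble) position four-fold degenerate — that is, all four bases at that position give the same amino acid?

Codon 1 AAA (Lys): third position 2-fold.
Codon 2 AGG (Arg): third position 2-fold.
Codon 3 UUC (Phe): third position 2-fold.
Codon 4 CUC (Leu): third position 4-fold.
Codon 5 CAA (Gln): third position 2-fold.
Codon 6 GCC (Ala): third position 4-fold.
Codon 7 CAU (His): third position 2-fold.
Codon 8 GAG (Glu): third position 2-fold.
Codon 9 CUG (Leu): third position 4-fold.
Four-fold degenerate third positions: 3.

3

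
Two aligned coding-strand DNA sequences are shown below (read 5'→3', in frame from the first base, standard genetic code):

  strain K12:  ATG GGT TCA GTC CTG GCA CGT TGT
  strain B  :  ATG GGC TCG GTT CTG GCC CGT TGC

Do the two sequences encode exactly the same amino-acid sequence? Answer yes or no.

yes

Codon 1: ATG Met / ATG Met — identical.
Codon 2: GGT Gly / GGC Gly — synonymous.
Codon 3: TCA Ser / TCG Ser — synonymous.
Codon 4: GTC Val / GTT Val — synonymous.
Codon 5: CTG Leu / CTG Leu — identical.
Codon 6: GCA Ala / GCC Ala — synonymous.
Codon 7: CGT Arg / CGT Arg — identical.
Codon 8: TGT Cys / TGC Cys — synonymous.
Nonsynonymous differences: 0 → same protein.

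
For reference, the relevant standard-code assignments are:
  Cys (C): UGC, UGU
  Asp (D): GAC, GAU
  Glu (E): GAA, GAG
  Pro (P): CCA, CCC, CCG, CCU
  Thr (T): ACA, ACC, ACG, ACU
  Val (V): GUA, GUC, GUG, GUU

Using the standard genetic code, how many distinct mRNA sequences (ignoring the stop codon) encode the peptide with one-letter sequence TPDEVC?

Thr: 4 codons.
Pro: 4 codons.
Asp: 2 codons.
Glu: 2 codons.
Val: 4 codons.
Cys: 2 codons.
4 × 4 × 2 × 2 × 4 × 2 = 512.

512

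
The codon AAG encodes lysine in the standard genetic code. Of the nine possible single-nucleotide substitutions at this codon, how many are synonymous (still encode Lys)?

Position 1: none → 0 synonymous.
Position 2: none → 0 synonymous.
Position 3: AAA → 1 synonymous.
Total: 0 + 0 + 1 = 1.

1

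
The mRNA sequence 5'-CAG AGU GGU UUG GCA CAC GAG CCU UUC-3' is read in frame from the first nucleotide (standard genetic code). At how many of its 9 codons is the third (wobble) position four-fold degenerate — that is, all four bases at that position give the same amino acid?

Codon 1 CAG (Gln): third position 2-fold.
Codon 2 AGU (Ser): third position 2-fold.
Codon 3 GGU (Gly): third position 4-fold.
Codon 4 UUG (Leu): third position 2-fold.
Codon 5 GCA (Ala): third position 4-fold.
Codon 6 CAC (His): third position 2-fold.
Codon 7 GAG (Glu): third position 2-fold.
Codon 8 CCU (Pro): third position 4-fold.
Codon 9 UUC (Phe): third position 2-fold.
Four-fold degenerate third positions: 3.

3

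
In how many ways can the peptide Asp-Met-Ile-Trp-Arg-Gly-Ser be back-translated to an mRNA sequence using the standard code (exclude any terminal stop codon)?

Asp: 2 codons.
Met: 1 codon.
Ile: 3 codons.
Trp: 1 codon.
Arg: 6 codons.
Gly: 4 codons.
Ser: 6 codons.
2 × 1 × 3 × 1 × 6 × 4 × 6 = 864.

864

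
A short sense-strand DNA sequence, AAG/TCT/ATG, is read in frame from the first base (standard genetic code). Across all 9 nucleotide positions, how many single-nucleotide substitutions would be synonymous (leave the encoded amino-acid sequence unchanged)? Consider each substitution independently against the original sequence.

Codon 1 (AAG, Lys): 1 synonymous substitution.
Codon 2 (TCT, Ser): 3 synonymous substitutions.
Codon 3 (ATG, Met): 0 synonymous substitutions.
Total: 1 + 3 + 0 = 4.

4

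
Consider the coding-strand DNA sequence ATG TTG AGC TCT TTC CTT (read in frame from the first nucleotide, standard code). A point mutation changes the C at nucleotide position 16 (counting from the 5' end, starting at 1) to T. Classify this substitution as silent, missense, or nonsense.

missense

Position 16 falls in codon 6: CTT → Leu.
After the substitution the codon is TTT → Phe.
Leu ≠ Phe, so this is a missense mutation.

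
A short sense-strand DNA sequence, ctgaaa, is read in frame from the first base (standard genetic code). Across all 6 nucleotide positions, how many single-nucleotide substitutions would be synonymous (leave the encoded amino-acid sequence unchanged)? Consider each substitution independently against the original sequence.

Codon 1 (CTG, Leu): 4 synonymous substitutions.
Codon 2 (AAA, Lys): 1 synonymous substitution.
Total: 4 + 1 = 5.

5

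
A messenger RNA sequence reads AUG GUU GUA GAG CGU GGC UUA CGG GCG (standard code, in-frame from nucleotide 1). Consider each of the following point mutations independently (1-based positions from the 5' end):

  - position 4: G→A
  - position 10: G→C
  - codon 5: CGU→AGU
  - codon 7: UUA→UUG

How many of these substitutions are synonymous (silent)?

Codon 2: GUU (Val) → AUU (Ile) — missense.
Codon 4: GAG (Glu) → CAG (Gln) — missense.
Codon 5: CGU (Arg) → AGU (Ser) — missense.
Codon 7: UUA (Leu) → UUG (Leu) — synonymous.
Synonymous: 1 of 4.

1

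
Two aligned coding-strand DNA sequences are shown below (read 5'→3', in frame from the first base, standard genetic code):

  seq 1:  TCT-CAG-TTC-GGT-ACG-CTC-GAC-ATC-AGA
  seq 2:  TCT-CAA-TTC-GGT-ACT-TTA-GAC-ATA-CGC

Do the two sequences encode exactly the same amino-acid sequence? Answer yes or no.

yes

Codon 1: TCT Ser / TCT Ser — identical.
Codon 2: CAG Gln / CAA Gln — synonymous.
Codon 3: TTC Phe / TTC Phe — identical.
Codon 4: GGT Gly / GGT Gly — identical.
Codon 5: ACG Thr / ACT Thr — synonymous.
Codon 6: CTC Leu / TTA Leu — synonymous.
Codon 7: GAC Asp / GAC Asp — identical.
Codon 8: ATC Ile / ATA Ile — synonymous.
Codon 9: AGA Arg / CGC Arg — synonymous.
Nonsynonymous differences: 0 → same protein.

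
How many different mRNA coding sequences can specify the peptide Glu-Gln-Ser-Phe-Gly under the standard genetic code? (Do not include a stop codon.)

Glu: 2 codons.
Gln: 2 codons.
Ser: 6 codons.
Phe: 2 codons.
Gly: 4 codons.
2 × 2 × 6 × 2 × 4 = 192.

192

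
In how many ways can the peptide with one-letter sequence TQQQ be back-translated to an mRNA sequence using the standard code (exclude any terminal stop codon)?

32

Thr: 4 codons.
Gln: 2 codons.
Gln: 2 codons.
Gln: 2 codons.
4 × 2 × 2 × 2 = 32.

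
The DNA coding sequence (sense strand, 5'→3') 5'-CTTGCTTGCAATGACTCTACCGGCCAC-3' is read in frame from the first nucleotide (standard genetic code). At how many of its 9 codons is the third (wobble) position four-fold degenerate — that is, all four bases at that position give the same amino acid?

5

Codon 1 CTT (Leu): third position 4-fold.
Codon 2 GCT (Ala): third position 4-fold.
Codon 3 TGC (Cys): third position 2-fold.
Codon 4 AAT (Asn): third position 2-fold.
Codon 5 GAC (Asp): third position 2-fold.
Codon 6 TCT (Ser): third position 4-fold.
Codon 7 ACC (Thr): third position 4-fold.
Codon 8 GGC (Gly): third position 4-fold.
Codon 9 CAC (His): third position 2-fold.
Four-fold degenerate third positions: 5.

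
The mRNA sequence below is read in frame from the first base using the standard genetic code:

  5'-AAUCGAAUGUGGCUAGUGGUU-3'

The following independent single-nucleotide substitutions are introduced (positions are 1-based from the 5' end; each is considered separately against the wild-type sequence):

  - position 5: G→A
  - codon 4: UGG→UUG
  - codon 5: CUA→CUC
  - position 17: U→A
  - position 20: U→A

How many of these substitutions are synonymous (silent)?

Codon 2: CGA (Arg) → CAA (Gln) — missense.
Codon 4: UGG (Trp) → UUG (Leu) — missense.
Codon 5: CUA (Leu) → CUC (Leu) — synonymous.
Codon 6: GUG (Val) → GAG (Glu) — missense.
Codon 7: GUU (Val) → GAU (Asp) — missense.
Synonymous: 1 of 5.

1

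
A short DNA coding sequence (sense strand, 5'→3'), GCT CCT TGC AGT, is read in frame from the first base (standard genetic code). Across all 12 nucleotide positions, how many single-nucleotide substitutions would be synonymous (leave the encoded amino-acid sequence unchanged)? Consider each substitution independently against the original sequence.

Codon 1 (GCT, Ala): 3 synonymous substitutions.
Codon 2 (CCT, Pro): 3 synonymous substitutions.
Codon 3 (TGC, Cys): 1 synonymous substitution.
Codon 4 (AGT, Ser): 1 synonymous substitution.
Total: 3 + 3 + 1 + 1 = 8.

8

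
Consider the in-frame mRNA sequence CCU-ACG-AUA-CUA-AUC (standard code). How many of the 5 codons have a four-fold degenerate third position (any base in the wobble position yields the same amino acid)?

3

Codon 1 CCU (Pro): third position 4-fold.
Codon 2 ACG (Thr): third position 4-fold.
Codon 3 AUA (Ile): third position 3-fold.
Codon 4 CUA (Leu): third position 4-fold.
Codon 5 AUC (Ile): third position 3-fold.
Four-fold degenerate third positions: 3.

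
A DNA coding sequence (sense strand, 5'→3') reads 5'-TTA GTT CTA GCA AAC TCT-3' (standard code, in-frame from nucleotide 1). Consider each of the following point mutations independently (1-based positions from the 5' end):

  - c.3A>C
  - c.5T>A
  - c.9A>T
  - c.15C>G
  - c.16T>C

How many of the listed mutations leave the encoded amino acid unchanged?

1

Codon 1: TTA (Leu) → TTC (Phe) — missense.
Codon 2: GTT (Val) → GAT (Asp) — missense.
Codon 3: CTA (Leu) → CTT (Leu) — synonymous.
Codon 5: AAC (Asn) → AAG (Lys) — missense.
Codon 6: TCT (Ser) → CCT (Pro) — missense.
Synonymous: 1 of 5.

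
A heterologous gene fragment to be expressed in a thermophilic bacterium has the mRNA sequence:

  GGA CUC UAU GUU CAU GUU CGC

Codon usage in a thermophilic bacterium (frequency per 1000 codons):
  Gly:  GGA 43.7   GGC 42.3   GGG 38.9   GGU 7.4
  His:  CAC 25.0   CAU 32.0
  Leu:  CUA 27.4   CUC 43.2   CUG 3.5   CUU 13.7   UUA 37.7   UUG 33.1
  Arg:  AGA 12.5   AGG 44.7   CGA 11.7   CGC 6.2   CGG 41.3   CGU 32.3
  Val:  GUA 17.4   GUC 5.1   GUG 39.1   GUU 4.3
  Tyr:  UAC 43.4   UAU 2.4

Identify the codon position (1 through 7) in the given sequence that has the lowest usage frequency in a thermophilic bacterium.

Codon 1 GGA (Gly): 43.7 per 1000.
Codon 2 CUC (Leu): 43.2 per 1000.
Codon 3 UAU (Tyr): 2.4 per 1000.
Codon 4 GUU (Val): 4.3 per 1000.
Codon 5 CAU (His): 32.0 per 1000.
Codon 6 GUU (Val): 4.3 per 1000.
Codon 7 CGC (Arg): 6.2 per 1000.
Lowest frequency is 2.4 at codon 3.

3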